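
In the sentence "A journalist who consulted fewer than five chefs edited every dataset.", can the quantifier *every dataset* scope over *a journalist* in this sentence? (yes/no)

*every dataset* sits in the matrix clause, not in the relative clause on *a journalist*.
With no island boundary between them, the object can take inverse scope over the subject via ordinary QR within the clause.
So *every dataset* > *a journalist* is among the available readings.

Yes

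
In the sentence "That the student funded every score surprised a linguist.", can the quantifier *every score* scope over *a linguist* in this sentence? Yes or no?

No

*every score* sits inside the sentential subject *that the student funded every score*.
Subjects — clausal subjects included — are islands for extraction, and QR is no exception.
The ordering *every score* > *a linguist* is therefore underivable.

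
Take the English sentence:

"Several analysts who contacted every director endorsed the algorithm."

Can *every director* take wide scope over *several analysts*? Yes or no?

No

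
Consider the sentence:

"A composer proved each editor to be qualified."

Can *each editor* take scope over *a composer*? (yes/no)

ECM infinitives lack a CP barrier, so *each editor* can QR over the matrix subject *a composer*.
With no island boundary between them, the object can take inverse scope over the subject via ordinary QR within the clause.

Yes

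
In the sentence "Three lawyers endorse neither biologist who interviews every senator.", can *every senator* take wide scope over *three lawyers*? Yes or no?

No

*every senator* is embedded in the relative clause *who interviews every senator* modifying *neither biologist*.
The relative clause forms an island for QR, so the quantifier is confined to the head noun's restrictor.
So *every senator* cannot raise to a position above *three lawyers*.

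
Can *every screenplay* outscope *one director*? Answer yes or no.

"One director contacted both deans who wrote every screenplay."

The DP *every screenplay* is contained in the relative clause *who wrote every screenplay* modifying *both deans*.
The relative clause forms an island for QR, so the quantifier is confined to the head noun's restrictor.
So *every screenplay* cannot raise high enough to outscope *one director*; only the surface ordering *one director* > *every screenplay* is available.

No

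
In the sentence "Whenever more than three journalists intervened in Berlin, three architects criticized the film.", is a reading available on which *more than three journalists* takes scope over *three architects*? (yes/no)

*more than three journalists* sits inside the adjunct clause *whenever more than three journalists intervened in Berlin*.
Adjunct clauses are scope islands: a quantifier inside an adjunct cannot raise into the matrix clause.
*more than three journalists* > *three architects* would require crossing that boundary, which is illicit.

No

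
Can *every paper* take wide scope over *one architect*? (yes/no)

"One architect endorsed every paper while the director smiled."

Neither queried DP is inside the adjunct, so the adjunct-island constraint does not apply.
QR within a single clause is free, so the lower quantifier may take scope over the higher one.
The sentence is scopally ambiguous between *one architect* > *every paper* and *every paper* > *one architect*.

Yes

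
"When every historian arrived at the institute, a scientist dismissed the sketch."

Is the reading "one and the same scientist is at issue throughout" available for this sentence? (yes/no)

Yes

The described interpretation is the *a scientist* > *every historian* scoping.
*a scientist* is a matrix-clause argument and can take scope within the matrix clause over the constituent containing *every historian*, so *a scientist* > *every historian* needs no island-crossing movement and is available.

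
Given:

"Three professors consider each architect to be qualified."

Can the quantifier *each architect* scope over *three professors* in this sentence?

Yes

*each architect* is an ECM subject; ECM complements are not islands, and the embedded quantifier may take matrix scope.
No island intervenes, so both surface and inverse scope are derivable.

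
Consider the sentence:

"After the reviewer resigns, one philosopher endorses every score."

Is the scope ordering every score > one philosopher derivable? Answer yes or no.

Yes

The adjunct island is irrelevant here — *every score* and *one philosopher* are both in the matrix clause.
Clause-internal QR can adjoin the lower DP above the subject, yielding the inverse reading.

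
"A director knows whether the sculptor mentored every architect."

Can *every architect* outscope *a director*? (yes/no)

*every architect* sits inside the embedded question *whether the sculptor mentored every architect*.
Embedded wh-clauses are opaque for QR, so the quantifier stays inside the question.
So *every architect* cannot raise high enough to outscope *a director*; only the surface ordering *a director* > *every architect* is available.

No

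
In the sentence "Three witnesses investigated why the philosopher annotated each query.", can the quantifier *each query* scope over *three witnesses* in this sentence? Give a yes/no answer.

No

Structurally, *each query* is inside the embedded question *why the philosopher annotated each query*.
An indirect question is a wh-island; the filled [Spec,CP] blocks QR across the CP edge.
*each query* > *three witnesses* would require crossing that boundary, which is illicit.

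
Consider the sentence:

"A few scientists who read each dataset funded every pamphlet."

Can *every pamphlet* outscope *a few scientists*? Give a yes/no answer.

Although the sentence contains a relative clause (*who read each dataset*), *every pamphlet* is outside it, in the matrix VP.
No island intervenes, so both surface and inverse scope are derivable.
So *every pamphlet* > *a few scientists* is among the available readings.

Yes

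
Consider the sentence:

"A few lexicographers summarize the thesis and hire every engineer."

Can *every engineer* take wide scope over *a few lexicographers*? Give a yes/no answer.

No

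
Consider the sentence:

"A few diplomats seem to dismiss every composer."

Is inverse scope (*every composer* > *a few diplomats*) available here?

Yes

Raising constructions are monoclausal for scope purposes; *every composer* is not separated from *a few diplomats* by any island.
Nothing blocks QR of the lower DP to a position above the higher one, so inverse scope is available.
So *every composer* > *a few diplomats* is among the available readings.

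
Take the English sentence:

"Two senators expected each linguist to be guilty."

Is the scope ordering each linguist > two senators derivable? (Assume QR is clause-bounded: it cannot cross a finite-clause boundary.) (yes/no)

The ECM infinitive is scope-transparent — *each linguist* is free to raise above *two senators*.
With no island boundary between them, the object can take inverse scope over the subject via ordinary QR within the clause.
So *each linguist* > *two senators* is among the available readings.

Yes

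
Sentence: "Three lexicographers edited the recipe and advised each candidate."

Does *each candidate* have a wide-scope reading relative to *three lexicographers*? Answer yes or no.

No

The DP *each candidate* is contained in one conjunct of the coordinate structure (*advised each candidate*).
The Coordinate Structure Constraint blocks movement (including QR) out of a single conjunct.
*each candidate* is confined to the island and cannot take scope over *three lexicographers*.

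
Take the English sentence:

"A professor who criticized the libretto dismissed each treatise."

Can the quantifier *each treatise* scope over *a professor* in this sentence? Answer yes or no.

Yes

*each treatise* sits in the matrix clause, not in the relative clause on *a professor*.
With no island boundary between them, the object can take inverse scope over the subject via ordinary QR within the clause.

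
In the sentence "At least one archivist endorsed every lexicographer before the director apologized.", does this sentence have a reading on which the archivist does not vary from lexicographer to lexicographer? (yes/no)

Yes

That reading corresponds to *at least one archivist* > *every lexicographer*.
Surface scope (*at least one archivist* > *every lexicographer*) is always derivable; islands only block QR, not in-situ interpretation.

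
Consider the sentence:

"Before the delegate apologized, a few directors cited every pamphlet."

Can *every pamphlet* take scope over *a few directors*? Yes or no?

Yes

The adjunct clause does not contain *every pamphlet*, which is the matrix object.
No island intervenes, so both surface and inverse scope are derivable.
Both orderings are possible: *a few directors* > *every pamphlet* and *every pamphlet* > *a few directors*.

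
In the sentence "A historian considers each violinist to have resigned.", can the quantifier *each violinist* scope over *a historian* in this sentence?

Yes

The ECM infinitive is scope-transparent — *each violinist* is free to raise above *a historian*.
Ordinary QR to a clause-peripheral position gives the wide-scope LF for the lower DP.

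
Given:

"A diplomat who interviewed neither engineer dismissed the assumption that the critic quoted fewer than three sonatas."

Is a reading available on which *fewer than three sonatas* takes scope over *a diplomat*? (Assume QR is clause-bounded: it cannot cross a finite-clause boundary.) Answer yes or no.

*fewer than three sonatas* is embedded in the complex NP *the assumption that the critic quoted fewer than three sonatas*.
Noun-complement clauses are scope islands (the Complex NP Constraint): a quantifier inside one cannot scope into the matrix.
*fewer than three sonatas* is confined to the island and cannot take scope over *a diplomat*.

No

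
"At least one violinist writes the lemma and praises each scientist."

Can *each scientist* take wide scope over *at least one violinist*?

The DP *each scientist* is contained in one conjunct of the coordinate structure (*praises each scientist*).
A quantifier cannot raise out of one conjunct of a coordination across the whole coordinate structure — the CSC applies to QR.
So the wide-scope reading for *each scientist* is blocked.

No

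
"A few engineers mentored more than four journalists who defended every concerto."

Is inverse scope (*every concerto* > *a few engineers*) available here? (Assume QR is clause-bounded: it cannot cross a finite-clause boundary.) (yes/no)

No

*every concerto* is embedded in the relative clause *who defended every concerto* modifying *more than four journalists*.
Quantifiers inside a relative clause are trapped there; the RC boundary blocks QR.
So the wide-scope reading for *every concerto* is blocked.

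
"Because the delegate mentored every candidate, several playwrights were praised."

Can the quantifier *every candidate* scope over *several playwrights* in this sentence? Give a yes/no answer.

The target quantifier *every candidate* is part of the adjunct clause *because the delegate mentored every candidate*.
Adjuncts are opaque for quantifier raising; a quantifier in an adjunct stays inside it.
The ordering *every candidate* > *several playwrights* is therefore underivable.

No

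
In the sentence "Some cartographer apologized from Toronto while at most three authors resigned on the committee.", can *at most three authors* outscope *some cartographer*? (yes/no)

The target quantifier *at most three authors* is part of the adjunct clause *while at most three authors resigned on the committee*.
Scope out of an adjunct clause is unavailable: QR respects the adjunct-island constraint.
So *at most three authors* cannot raise to a position above *some cartographer*.
(Only the surface reading survives: one fixed cartographer with respect to all the relevant authors.)

No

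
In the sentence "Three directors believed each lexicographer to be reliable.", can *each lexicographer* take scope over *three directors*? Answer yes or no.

The ECM infinitive is scope-transparent — *each lexicographer* is free to raise above *three directors*.
QR within a single clause is free, so the lower quantifier may take scope over the higher one.

Yes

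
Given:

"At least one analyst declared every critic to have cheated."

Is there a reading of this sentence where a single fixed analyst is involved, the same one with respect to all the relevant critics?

Yes

The described interpretation is the *at least one analyst* > *every critic* scoping.
Surface scope (*at least one analyst* > *every critic*) is always derivable; islands only block QR, not in-situ interpretation.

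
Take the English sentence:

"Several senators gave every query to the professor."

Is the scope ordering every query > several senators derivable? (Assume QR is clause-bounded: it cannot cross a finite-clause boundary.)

*several senators* and *every query* are co-arguments of the matrix verb, with nothing but a clause-internal boundary between them.
No island intervenes, so both surface and inverse scope are derivable.

Yes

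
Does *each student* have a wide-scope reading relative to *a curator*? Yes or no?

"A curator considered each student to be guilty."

Yes

*each student* is an ECM subject; ECM complements are not islands, and the embedded quantifier may take matrix scope.
Since no island is crossed, the inverse ordering is licensed alongside surface scope.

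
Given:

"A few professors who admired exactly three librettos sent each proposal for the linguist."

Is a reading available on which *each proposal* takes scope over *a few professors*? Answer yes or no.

*each proposal* is a matrix argument; only *a few professors* is modified by the relative clause *who admired exactly three librettos*, so the RC island is irrelevant to the target quantifier.
Clause-internal QR can adjoin the lower DP above the subject, yielding the inverse reading.

Yes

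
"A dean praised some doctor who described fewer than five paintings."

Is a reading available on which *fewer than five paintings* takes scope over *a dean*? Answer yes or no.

No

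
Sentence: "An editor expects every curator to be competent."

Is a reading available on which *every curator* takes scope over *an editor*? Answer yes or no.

The ECM infinitive is scope-transparent — *every curator* is free to raise above *an editor*.
With no island boundary between them, the object can take inverse scope over the subject via ordinary QR within the clause.
So *every curator* > *an editor* is among the available readings.

Yes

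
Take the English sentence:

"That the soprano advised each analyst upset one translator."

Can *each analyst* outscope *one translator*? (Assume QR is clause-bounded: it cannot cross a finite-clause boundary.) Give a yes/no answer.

No

The target quantifier *each analyst* is part of the sentential subject *that the soprano advised each analyst*.
The Sentential Subject Constraint rules out raising the quantifier out of the that-clause subject.
The ordering *each analyst* > *one translator* is therefore underivable.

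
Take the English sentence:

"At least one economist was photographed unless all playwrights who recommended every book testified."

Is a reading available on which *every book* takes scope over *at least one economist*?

Structurally, *every book* is inside the relative clause *who recommended every book*, which is itself inside the adjunct *unless all playwrights who recommended every book testified*.
The quantifier would have to escape first the RC and then the adjunct — two independent island violations.
So the wide-scope reading for *every book* is blocked.

No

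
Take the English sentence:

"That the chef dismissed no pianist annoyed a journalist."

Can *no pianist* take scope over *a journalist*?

No

*no pianist* sits inside the sentential subject *that the chef dismissed no pianist*.
The Sentential Subject Constraint rules out raising the quantifier out of the that-clause subject.
*no pianist* is confined to the island and cannot take scope over *a journalist*.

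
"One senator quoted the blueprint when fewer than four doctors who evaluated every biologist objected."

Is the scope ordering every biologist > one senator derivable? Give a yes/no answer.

No

*every biologist* sits inside the relative clause *who evaluated every biologist*, which is itself inside the adjunct *when fewer than four doctors who evaluated every biologist objected*.
The quantifier would have to escape first the RC and then the adjunct — two independent island violations.
So *every biologist* cannot raise to a position above *one senator*.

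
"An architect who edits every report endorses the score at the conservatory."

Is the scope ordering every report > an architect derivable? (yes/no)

No

The DP *every report* is contained in the relative clause *who edits every report*.
The relative clause forms an island for QR, so the quantifier is confined to the head noun's restrictor.
So the wide-scope reading for *every report* is blocked.
(Only the surface reading survives: one fixed architect with respect to all the relevant reports.)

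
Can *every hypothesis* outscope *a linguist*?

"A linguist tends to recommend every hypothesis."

Yes

*every hypothesis* is inside a raising infinitive, which is transparent to QR (no CP barrier), so it behaves as a matrix argument.
QR within a single clause is free, so the lower quantifier may take scope over the higher one.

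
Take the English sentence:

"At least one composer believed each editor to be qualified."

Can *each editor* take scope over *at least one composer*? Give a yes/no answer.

The ECM infinitive is scope-transparent — *each editor* is free to raise above *at least one composer*.
With no island boundary between them, the object can take inverse scope over the subject via ordinary QR within the clause.

Yes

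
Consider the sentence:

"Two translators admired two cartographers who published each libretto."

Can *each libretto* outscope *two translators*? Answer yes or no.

*each libretto* is embedded in the relative clause *who published each libretto* modifying *two cartographers*.
Relative clauses block scope extraction: QR cannot target a position outside the modified NP.
So *each libretto* cannot raise to a position above *two translators*.

No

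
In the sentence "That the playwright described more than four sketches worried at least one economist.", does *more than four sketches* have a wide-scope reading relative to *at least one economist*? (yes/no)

*more than four sketches* occurs within the sentential subject *that the playwright described more than four sketches*.
Sentential subjects are islands: a quantifier inside the subject clause cannot raise over the matrix predicate.
*more than four sketches* > *at least one economist* would require crossing that boundary, which is illicit.

No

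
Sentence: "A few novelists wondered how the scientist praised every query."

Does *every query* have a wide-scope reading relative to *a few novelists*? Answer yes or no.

Structurally, *every query* is inside the embedded question *how the scientist praised every query*.
Embedded questions are wh-islands: a quantifier inside an indirect question cannot QR into the matrix clause.
So the wide-scope reading for *every query* is blocked.

No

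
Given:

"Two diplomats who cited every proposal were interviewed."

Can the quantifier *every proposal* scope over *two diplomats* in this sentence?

No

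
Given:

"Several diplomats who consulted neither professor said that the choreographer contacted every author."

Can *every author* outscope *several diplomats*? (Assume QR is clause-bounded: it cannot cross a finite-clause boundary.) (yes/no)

*every author* is embedded in the finite complement clause *that the choreographer contacted every author*.
With QR restricted to its own tensed clause, the embedded quantifier cannot reach a matrix scope position.
The inverse ordering *every author* > *several diplomats* is therefore underivable.

No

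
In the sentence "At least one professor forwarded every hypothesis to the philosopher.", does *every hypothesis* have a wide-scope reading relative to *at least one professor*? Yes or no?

Yes

*every hypothesis* and *at least one professor* are in the same minimal clause.
Nothing blocks QR of the lower DP to a position above the higher one, so inverse scope is available.
So *every hypothesis* > *at least one professor* is among the available readings.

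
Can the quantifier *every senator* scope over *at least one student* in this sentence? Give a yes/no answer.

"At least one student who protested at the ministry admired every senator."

Yes

*every senator* sits in the matrix clause, not in the relative clause on *at least one student*.
Since no island is crossed, the inverse ordering is licensed alongside surface scope.
The sentence is scopally ambiguous between *at least one student* > *every senator* and *every senator* > *at least one student*.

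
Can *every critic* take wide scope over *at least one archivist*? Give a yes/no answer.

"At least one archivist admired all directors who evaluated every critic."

No

*every critic* occurs within the relative clause *who evaluated every critic* modifying *all directors*.
QR out of a relative clause is ruled out by the relative-clause island constraint.
So *every critic* cannot raise to a position above *at least one archivist*.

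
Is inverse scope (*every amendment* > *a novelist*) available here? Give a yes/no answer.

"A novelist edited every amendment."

Yes

*every amendment* is the matrix object and *a novelist* the matrix subject; the two are clausemates.
Ordinary QR to a clause-peripheral position gives the wide-scope LF for the lower DP.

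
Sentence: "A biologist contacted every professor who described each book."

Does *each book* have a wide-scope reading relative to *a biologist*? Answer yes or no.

No

*each book* sits inside the relative clause *who described each book* modifying *every professor*.
A relative clause is a scope island — quantifier raising cannot cross its boundary.
Hence only narrow scope for *each book* (under *a biologist*) survives.
(Only the surface reading survives: one fixed biologist with respect to all the relevant books.)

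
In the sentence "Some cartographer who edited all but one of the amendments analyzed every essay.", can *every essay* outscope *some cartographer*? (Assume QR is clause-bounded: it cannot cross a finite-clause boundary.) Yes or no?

Yes

The RC *who edited all but one of the amendments* is an island, but *every essay* is not inside it — it is the matrix object, a clausemate of *some cartographer*.
Nothing blocks QR of the lower DP to a position above the higher one, so inverse scope is available.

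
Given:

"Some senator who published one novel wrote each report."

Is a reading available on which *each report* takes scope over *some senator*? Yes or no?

*each report* is a matrix argument; only *some senator* is modified by the relative clause *who published one novel*, so the RC island is irrelevant to the target quantifier.
No island intervenes, so both surface and inverse scope are derivable.

Yes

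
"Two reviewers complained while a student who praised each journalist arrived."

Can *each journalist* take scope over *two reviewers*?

No

The target quantifier *each journalist* is part of the relative clause *who praised each journalist*, which is itself inside the adjunct *while a student who praised each journalist arrived*.
Two island boundaries intervene — the relative clause and the adjunct. Either alone would block QR.
So *each journalist* cannot raise high enough to outscope *two reviewers*; only the surface ordering *two reviewers* > *each journalist* is available.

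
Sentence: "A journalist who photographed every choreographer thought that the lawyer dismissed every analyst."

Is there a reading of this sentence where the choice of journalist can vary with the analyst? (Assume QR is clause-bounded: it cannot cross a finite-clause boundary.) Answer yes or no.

No

That reading corresponds to *every analyst* > *a journalist*.
*every analyst* sits inside the finite complement clause *that the lawyer dismissed every analyst*.
Given the clause-boundedness assumption, QR cannot cross the finite CP into the matrix.
*every analyst* > *a journalist* would require crossing that boundary, which is illicit.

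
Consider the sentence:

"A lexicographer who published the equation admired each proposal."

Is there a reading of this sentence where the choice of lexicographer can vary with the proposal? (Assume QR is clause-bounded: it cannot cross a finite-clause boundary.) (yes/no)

Yes

This is the *each proposal* > *a lexicographer* reading.
The RC *who published the equation* is an island, but *each proposal* is not inside it — it is the matrix object, a clausemate of *a lexicographer*.
Nothing blocks QR of the lower DP to a position above the higher one, so inverse scope is available.
The sentence is scopally ambiguous between *a lexicographer* > *each proposal* and *each proposal* > *a lexicographer*.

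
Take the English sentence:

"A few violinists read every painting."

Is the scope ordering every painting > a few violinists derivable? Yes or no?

Yes

*every painting* and *a few violinists* are in the same minimal clause.
Clause-internal QR can adjoin the lower DP above the subject, yielding the inverse reading.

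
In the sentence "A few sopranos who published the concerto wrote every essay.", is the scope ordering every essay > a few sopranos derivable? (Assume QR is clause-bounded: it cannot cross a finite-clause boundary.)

Yes

The relative clause *who published the concerto* modifies *a few sopranos*, but *every essay* is not inside that relative clause — it is an argument of the matrix verb.
With no island boundary between them, the object can take inverse scope over the subject via ordinary QR within the clause.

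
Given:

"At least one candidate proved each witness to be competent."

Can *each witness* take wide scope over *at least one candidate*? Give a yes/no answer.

Yes

ECM infinitives lack a CP barrier, so *each witness* can QR over the matrix subject *at least one candidate*.
No island intervenes, so both surface and inverse scope are derivable.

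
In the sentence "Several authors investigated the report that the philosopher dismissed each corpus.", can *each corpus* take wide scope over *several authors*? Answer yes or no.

No

*each corpus* is embedded in the complex NP *the report that the philosopher dismissed each corpus*.
Noun-complement clauses are scope islands (the Complex NP Constraint): a quantifier inside one cannot scope into the matrix.
*each corpus* is confined to the island and cannot take scope over *several authors*.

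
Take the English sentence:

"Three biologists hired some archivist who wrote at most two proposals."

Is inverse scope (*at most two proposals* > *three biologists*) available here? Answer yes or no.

No

Structurally, *at most two proposals* is inside the relative clause *who wrote at most two proposals* modifying *some archivist*.
Relative clauses are scope islands: a quantifier cannot QR out of a relative clause to take scope in the matrix clause.
So *at most two proposals* cannot raise to a position above *three biologists*.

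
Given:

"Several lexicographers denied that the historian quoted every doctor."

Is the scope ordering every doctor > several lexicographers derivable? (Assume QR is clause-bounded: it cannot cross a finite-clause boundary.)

No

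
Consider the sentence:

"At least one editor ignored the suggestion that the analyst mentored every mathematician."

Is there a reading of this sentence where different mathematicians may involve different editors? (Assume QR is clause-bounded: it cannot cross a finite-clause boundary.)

No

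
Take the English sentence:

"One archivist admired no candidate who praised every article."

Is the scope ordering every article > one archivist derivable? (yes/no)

No

*every article* is embedded in the relative clause *who praised every article* modifying *no candidate*.
QR out of a relative clause is ruled out by the relative-clause island constraint.
So *every article* cannot raise high enough to outscope *one archivist*; only the surface ordering *one archivist* > *every article* is available.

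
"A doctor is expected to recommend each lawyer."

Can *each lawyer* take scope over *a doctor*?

Yes

*each lawyer* is the object of the infinitival complement of a raising predicate; raising infinitives are transparent for QR, so the two DPs are in effect clausemates.
With no island boundary between them, the object can take inverse scope over the subject via ordinary QR within the clause.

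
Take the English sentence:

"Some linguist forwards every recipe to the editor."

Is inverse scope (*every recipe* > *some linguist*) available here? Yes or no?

Yes

Both DPs are arguments of the same predicate; there is no clause or island boundary between them.
Since no island is crossed, the inverse ordering is licensed alongside surface scope.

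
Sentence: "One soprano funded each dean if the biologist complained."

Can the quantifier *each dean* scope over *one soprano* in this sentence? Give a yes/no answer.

Yes

Neither queried DP is inside the adjunct, so the adjunct-island constraint does not apply.
With no island boundary between them, the object can take inverse scope over the subject via ordinary QR within the clause.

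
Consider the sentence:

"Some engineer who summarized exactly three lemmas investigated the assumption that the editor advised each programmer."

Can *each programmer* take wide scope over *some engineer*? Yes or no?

No

Structurally, *each programmer* is inside the complex NP *the assumption that the editor advised each programmer*.
The complex NP is opaque for QR — the quantifier is frozen inside the noun's complement.
So *each programmer* cannot raise to a position above *some engineer*.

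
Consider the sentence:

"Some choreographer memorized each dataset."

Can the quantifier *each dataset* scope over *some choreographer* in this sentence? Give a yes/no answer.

*each dataset* and *some choreographer* are in the same minimal clause.
No island intervenes, so both surface and inverse scope are derivable.

Yes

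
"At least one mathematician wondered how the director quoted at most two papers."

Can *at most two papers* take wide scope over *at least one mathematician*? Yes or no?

Structurally, *at most two papers* is inside the embedded question *how the director quoted at most two papers*.
Embedded questions are wh-islands: a quantifier inside an indirect question cannot QR into the matrix clause.
*at most two papers* > *at least one mathematician* would require crossing that boundary, which is illicit.
(Only the surface reading survives: one fixed mathematician with respect to all the relevant papers.)

No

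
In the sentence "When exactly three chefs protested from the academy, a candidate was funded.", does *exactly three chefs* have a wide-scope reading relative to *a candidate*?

*exactly three chefs* sits inside the adjunct clause *when exactly three chefs protested from the academy*.
Scope out of an adjunct clause is unavailable: QR respects the adjunct-island constraint.
*exactly three chefs* > *a candidate* would require crossing that boundary, which is illicit.

No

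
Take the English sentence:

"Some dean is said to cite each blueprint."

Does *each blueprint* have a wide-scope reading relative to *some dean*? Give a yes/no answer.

Yes

Infinitival complements of raising predicates do not block QR; *each blueprint* and *some dean* are effectively clausemates.
Nothing blocks QR of the lower DP to a position above the higher one, so inverse scope is available.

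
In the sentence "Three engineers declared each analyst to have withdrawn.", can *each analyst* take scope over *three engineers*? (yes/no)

ECM infinitives lack a CP barrier, so *each analyst* can QR over the matrix subject *three engineers*.
QR within a single clause is free, so the lower quantifier may take scope over the higher one.

Yes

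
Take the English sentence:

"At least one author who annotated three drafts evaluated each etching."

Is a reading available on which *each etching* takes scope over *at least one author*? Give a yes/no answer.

Yes

The RC *who annotated three drafts* is an island, but *each etching* is not inside it — it is the matrix object, a clausemate of *at least one author*.
Clause-internal QR can adjoin the lower DP above the subject, yielding the inverse reading.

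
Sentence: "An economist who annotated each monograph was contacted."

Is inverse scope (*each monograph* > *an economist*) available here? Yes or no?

Structurally, *each monograph* is inside the relative clause *who annotated each monograph*.
A relative clause is a scope island — quantifier raising cannot cross its boundary.
*each monograph* is confined to the island and cannot take scope over *an economist*.
(Only the surface reading survives: one fixed economist with respect to all the relevant monographs.)

No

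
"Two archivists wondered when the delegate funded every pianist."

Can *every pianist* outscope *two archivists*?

No

The DP *every pianist* is contained in the embedded question *when the delegate funded every pianist*.
Embedded questions are wh-islands: a quantifier inside an indirect question cannot QR into the matrix clause.
So *every pianist* cannot raise to a position above *two archivists*.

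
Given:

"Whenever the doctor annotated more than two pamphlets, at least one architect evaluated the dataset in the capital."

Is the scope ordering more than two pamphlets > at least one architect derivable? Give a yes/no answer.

No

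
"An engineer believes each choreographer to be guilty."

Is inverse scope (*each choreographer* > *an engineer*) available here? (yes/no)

Yes

ECM infinitives lack a CP barrier, so *each choreographer* can QR over the matrix subject *an engineer*.
Nothing blocks QR of the lower DP to a position above the higher one, so inverse scope is available.
The sentence is scopally ambiguous between *an engineer* > *each choreographer* and *each choreographer* > *an engineer*.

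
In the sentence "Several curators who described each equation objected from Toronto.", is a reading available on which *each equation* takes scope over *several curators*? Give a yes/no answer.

*each equation* sits inside the relative clause *who described each equation*.
Quantifiers inside a relative clause are trapped there; the RC boundary blocks QR.
The inverse ordering *each equation* > *several curators* is therefore underivable.

No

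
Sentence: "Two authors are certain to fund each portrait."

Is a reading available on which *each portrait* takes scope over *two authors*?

Yes

The matrix predicate is a raising verb, whose infinitival complement is not a scope island — *each portrait* can QR into the matrix clause.
QR within a single clause is free, so the lower quantifier may take scope over the higher one.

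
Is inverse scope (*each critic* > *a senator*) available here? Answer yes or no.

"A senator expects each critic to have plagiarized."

Yes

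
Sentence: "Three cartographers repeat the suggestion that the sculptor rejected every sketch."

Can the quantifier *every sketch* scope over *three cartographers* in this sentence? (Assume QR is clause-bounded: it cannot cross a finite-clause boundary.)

No

*every sketch* sits inside the complex NP *the suggestion that the sculptor rejected every sketch*.
Since the clause is the complement of a nominal head, the CNPC blocks scope extraction.
So *every sketch* cannot raise high enough to outscope *three cartographers*; only the surface ordering *three cartographers* > *every sketch* is available.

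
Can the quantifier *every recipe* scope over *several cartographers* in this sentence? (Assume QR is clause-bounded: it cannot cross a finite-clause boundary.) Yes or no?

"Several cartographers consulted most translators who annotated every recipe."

*every recipe* sits inside the relative clause *who annotated every recipe* modifying *most translators*.
A relative clause is a scope island — quantifier raising cannot cross its boundary.
So *every recipe* cannot raise high enough to outscope *several cartographers*; only the surface ordering *several cartographers* > *every recipe* is available.

No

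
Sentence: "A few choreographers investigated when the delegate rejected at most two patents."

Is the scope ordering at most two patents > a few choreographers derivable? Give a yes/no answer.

*at most two patents* occurs within the embedded question *when the delegate rejected at most two patents*.
An indirect question is a wh-island; the filled [Spec,CP] blocks QR across the CP edge.
Hence only narrow scope for *at most two patents* (under *a few choreographers*) survives.

No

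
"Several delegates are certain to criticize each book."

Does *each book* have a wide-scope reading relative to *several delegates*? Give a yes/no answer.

Yes

*each book* is the object of the infinitival complement of a raising predicate; raising infinitives are transparent for QR, so the two DPs are in effect clausemates.
Clause-internal QR can adjoin the lower DP above the subject, yielding the inverse reading.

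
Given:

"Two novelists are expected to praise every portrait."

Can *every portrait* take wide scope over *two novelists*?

Infinitival complements of raising predicates do not block QR; *every portrait* and *two novelists* are effectively clausemates.
Ordinary QR to a clause-peripheral position gives the wide-scope LF for the lower DP.

Yes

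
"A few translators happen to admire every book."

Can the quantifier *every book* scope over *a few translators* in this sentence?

Yes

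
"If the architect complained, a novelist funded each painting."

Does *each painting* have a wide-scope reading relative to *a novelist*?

The adjunct island is irrelevant here — *each painting* and *a novelist* are both in the matrix clause.
Ordinary QR to a clause-peripheral position gives the wide-scope LF for the lower DP.
Both orderings are possible: *a novelist* > *each painting* and *each painting* > *a novelist*.

Yes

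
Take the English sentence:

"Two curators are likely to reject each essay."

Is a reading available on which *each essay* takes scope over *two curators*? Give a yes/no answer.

*each essay* is the object of the infinitival complement of a raising predicate; raising infinitives are transparent for QR, so the two DPs are in effect clausemates.
Clause-internal QR can adjoin the lower DP above the subject, yielding the inverse reading.

Yes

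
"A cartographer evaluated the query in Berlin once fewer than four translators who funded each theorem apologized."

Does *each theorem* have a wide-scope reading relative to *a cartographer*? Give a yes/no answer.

*each theorem* is embedded in the relative clause *who funded each theorem*, which is itself inside the adjunct *once fewer than four translators who funded each theorem apologized*.
Two island boundaries intervene — the relative clause and the adjunct. Either alone would block QR.
Hence only narrow scope for *each theorem* (under *a cartographer*) survives.

No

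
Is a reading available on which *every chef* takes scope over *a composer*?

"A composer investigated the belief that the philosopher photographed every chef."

No

The DP *every chef* is contained in the complex NP *the belief that the philosopher photographed every chef*.
A that-clause complement to a noun is an island; QR cannot cross the NP boundary.
So *every chef* cannot raise high enough to outscope *a composer*; only the surface ordering *a composer* > *every chef* is available.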